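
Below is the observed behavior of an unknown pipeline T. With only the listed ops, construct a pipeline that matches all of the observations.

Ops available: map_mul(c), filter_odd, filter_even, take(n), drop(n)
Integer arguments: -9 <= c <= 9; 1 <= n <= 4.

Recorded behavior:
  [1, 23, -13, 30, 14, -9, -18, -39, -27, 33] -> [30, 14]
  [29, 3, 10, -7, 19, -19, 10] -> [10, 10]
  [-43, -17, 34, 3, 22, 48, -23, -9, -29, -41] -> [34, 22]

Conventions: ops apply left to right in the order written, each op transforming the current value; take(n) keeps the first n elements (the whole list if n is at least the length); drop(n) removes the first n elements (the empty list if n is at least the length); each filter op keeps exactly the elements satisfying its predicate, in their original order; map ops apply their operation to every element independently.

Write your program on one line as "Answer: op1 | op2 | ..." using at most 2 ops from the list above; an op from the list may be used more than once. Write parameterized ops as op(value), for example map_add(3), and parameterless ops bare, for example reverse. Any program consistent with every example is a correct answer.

filter_even | take(2)

Check, running the answer program on each example:
  [1, 23, -13, 30, 14, -9, -18, -39, -27, 33] -> [30, 14, -18] -> [30, 14]
  [29, 3, 10, -7, 19, -19, 10] -> [10, 10] -> [10, 10]
  [-43, -17, 34, 3, 22, 48, -23, -9, -29, -41] -> [34, 22, 48] -> [34, 22]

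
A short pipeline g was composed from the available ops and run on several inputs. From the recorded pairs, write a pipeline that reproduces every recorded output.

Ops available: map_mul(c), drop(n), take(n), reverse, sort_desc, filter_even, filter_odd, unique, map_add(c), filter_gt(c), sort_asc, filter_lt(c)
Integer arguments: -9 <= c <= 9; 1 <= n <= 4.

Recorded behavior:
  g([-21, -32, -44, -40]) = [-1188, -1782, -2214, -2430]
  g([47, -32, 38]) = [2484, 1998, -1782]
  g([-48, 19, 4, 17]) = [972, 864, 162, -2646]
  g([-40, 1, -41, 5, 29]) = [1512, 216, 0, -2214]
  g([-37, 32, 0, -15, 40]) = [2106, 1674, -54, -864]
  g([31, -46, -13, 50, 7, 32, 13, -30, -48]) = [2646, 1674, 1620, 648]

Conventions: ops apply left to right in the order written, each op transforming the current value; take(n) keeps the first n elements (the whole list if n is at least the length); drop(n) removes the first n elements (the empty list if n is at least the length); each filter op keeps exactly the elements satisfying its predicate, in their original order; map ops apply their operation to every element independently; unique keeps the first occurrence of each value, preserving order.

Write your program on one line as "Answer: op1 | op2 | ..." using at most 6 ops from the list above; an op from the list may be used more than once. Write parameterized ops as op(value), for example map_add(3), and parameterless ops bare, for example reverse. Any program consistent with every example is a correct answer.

map_mul(-9) | sort_asc | map_add(9) | take(4) | map_mul(-6)

Check, running the answer program on each example:
  [-21, -32, -44, -40] -> [189, 288, 396, 360] -> [189, 288, 360, 396] -> [198, 297, 369, 405] -> [198, 297, 369, 405] -> [-1188, -1782, -2214, -2430]
  [47, -32, 38] -> [-423, 288, -342] -> [-423, -342, 288] -> [-414, -333, 297] -> [-414, -333, 297] -> [2484, 1998, -1782]
  [-48, 19, 4, 17] -> [432, -171, -36, -153] -> [-171, -153, -36, 432] -> [-162, -144, -27, 441] -> [-162, -144, -27, 441] -> [972, 864, 162, -2646]
  [-40, 1, -41, 5, 29] -> [360, -9, 369, -45, -261] -> [-261, -45, -9, 360, 369] -> [-252, -36, 0, 369, 378] -> [-252, -36, 0, 369] -> [1512, 216, 0, -2214]
  [-37, 32, 0, -15, 40] -> [333, -288, 0, 135, -360] -> [-360, -288, 0, 135, 333] -> [-351, -279, 9, 144, 342] -> [-351, -279, 9, 144] -> [2106, 1674, -54, -864]
  [31, -46, -13, 50, 7, 32, 13, -30, -48] -> [-279, 414, 117, -450, -63, -288, -117, 270, 432] -> [-450, -288, -279, -117, -63, 117, 270, 414, 432] -> [-441, -279, -270, -108, -54, 126, 279, 423, 441] -> [-441, -279, -270, -108] -> [2646, 1674, 1620, 648]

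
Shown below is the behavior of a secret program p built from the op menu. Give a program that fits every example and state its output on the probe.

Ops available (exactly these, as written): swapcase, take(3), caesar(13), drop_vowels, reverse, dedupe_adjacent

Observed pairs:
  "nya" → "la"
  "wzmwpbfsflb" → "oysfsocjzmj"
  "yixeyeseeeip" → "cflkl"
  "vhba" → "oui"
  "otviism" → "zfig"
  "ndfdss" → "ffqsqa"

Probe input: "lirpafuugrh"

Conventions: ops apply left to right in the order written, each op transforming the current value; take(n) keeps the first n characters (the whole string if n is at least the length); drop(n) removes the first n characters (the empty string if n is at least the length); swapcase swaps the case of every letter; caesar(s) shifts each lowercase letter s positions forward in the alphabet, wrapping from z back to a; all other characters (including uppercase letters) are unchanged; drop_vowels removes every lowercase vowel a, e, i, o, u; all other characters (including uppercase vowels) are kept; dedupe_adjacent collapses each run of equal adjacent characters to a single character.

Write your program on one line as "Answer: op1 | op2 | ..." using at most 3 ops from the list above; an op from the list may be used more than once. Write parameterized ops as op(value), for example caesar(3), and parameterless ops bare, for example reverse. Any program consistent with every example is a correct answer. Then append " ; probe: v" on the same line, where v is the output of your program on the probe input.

drop_vowels | caesar(13) | reverse ; probe: "uetscey"

Check, running the answer program on each example:
  "nya" -> "ny" -> "al" -> "la"
  "wzmwpbfsflb" -> "wzmwpbfsflb" -> "jmzjcosfsyo" -> "oysfsocjzmj"
  "yixeyeseeeip" -> "yxysp" -> "lklfc" -> "cflkl"
  "vhba" -> "vhb" -> "iuo" -> "oui"
  "otviism" -> "tvsm" -> "gifz" -> "zfig"
  "ndfdss" -> "ndfdss" -> "aqsqff" -> "ffqsqa"
  probe: "lirpafuugrh" -> "lrpfgrh" -> "yecsteu" -> "uetscey"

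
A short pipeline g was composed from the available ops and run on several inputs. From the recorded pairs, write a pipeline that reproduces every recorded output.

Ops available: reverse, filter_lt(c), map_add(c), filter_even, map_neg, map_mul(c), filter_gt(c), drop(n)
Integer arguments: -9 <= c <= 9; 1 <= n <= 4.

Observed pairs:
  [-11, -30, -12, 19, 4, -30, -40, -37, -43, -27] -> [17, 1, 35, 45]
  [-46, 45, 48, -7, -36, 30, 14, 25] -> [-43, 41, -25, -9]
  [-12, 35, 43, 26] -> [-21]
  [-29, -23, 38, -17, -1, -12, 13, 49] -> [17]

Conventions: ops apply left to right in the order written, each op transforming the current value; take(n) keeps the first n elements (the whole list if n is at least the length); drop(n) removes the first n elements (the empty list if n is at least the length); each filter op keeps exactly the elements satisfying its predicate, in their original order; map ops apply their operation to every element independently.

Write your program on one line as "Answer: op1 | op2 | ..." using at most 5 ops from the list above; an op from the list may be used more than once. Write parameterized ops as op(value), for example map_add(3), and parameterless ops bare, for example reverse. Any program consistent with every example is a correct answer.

filter_even | drop(1) | map_mul(-1) | map_add(5)

Check, running the answer program on each example:
  [-11, -30, -12, 19, 4, -30, -40, -37, -43, -27] -> [-30, -12, 4, -30, -40] -> [-12, 4, -30, -40] -> [12, -4, 30, 40] -> [17, 1, 35, 45]
  [-46, 45, 48, -7, -36, 30, 14, 25] -> [-46, 48, -36, 30, 14] -> [48, -36, 30, 14] -> [-48, 36, -30, -14] -> [-43, 41, -25, -9]
  [-12, 35, 43, 26] -> [-12, 26] -> [26] -> [-26] -> [-21]
  [-29, -23, 38, -17, -1, -12, 13, 49] -> [38, -12] -> [-12] -> [12] -> [17]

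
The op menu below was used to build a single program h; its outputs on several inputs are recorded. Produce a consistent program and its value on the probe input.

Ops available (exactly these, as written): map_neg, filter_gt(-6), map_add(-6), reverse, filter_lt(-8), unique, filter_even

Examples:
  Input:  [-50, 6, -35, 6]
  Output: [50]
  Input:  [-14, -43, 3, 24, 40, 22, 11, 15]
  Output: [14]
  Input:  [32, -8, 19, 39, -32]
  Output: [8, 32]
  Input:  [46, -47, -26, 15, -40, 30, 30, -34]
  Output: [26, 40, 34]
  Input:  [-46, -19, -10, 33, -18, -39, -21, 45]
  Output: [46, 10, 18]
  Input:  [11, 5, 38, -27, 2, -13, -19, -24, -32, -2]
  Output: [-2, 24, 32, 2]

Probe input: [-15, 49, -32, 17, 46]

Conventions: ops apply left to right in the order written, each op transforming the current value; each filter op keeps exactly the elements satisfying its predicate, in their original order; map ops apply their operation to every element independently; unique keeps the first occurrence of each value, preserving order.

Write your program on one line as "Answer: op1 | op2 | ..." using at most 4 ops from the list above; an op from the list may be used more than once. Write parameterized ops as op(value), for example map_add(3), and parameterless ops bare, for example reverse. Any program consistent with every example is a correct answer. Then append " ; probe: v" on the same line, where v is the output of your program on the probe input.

filter_even | map_neg | filter_gt(-6) ; probe: [32]

Check, running the answer program on each example:
  [-50, 6, -35, 6] -> [-50, 6, 6] -> [50, -6, -6] -> [50]
  [-14, -43, 3, 24, 40, 22, 11, 15] -> [-14, 24, 40, 22] -> [14, -24, -40, -22] -> [14]
  [32, -8, 19, 39, -32] -> [32, -8, -32] -> [-32, 8, 32] -> [8, 32]
  [46, -47, -26, 15, -40, 30, 30, -34] -> [46, -26, -40, 30, 30, -34] -> [-46, 26, 40, -30, -30, 34] -> [26, 40, 34]
  [-46, -19, -10, 33, -18, -39, -21, 45] -> [-46, -10, -18] -> [46, 10, 18] -> [46, 10, 18]
  [11, 5, 38, -27, 2, -13, -19, -24, -32, -2] -> [38, 2, -24, -32, -2] -> [-38, -2, 24, 32, 2] -> [-2, 24, 32, 2]
  probe: [-15, 49, -32, 17, 46] -> [-32, 46] -> [32, -46] -> [32]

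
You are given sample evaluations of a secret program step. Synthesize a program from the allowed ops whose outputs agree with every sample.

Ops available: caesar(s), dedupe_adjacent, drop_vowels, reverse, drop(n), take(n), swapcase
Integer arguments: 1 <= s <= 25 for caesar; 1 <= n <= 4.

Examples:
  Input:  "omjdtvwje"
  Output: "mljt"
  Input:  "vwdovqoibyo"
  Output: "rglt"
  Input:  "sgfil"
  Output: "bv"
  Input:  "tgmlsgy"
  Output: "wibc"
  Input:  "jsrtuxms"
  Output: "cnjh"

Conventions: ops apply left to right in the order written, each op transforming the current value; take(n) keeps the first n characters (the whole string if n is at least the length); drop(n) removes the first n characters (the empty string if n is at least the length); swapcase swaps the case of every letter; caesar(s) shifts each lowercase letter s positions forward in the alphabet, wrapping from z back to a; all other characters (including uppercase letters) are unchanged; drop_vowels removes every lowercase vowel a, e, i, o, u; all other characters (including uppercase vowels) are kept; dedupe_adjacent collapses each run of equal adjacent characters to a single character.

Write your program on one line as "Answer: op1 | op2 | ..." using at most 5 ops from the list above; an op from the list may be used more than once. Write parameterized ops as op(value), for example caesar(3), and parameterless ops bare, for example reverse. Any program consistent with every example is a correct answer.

drop_vowels | caesar(16) | drop(2) | take(4) | reverse

Check, running the answer program on each example:
  "omjdtvwje" -> "mjdtvwj" -> "cztjlmz" -> "tjlmz" -> "tjlm" -> "mljt"
  "vwdovqoibyo" -> "vwdvqby" -> "lmtlgro" -> "tlgro" -> "tlgr" -> "rglt"
  "sgfil" -> "sgfl" -> "iwvb" -> "vb" -> "vb" -> "bv"
  "tgmlsgy" -> "tgmlsgy" -> "jwcbiwo" -> "cbiwo" -> "cbiw" -> "wibc"
  "jsrtuxms" -> "jsrtxms" -> "zihjnci" -> "hjnci" -> "hjnc" -> "cnjh"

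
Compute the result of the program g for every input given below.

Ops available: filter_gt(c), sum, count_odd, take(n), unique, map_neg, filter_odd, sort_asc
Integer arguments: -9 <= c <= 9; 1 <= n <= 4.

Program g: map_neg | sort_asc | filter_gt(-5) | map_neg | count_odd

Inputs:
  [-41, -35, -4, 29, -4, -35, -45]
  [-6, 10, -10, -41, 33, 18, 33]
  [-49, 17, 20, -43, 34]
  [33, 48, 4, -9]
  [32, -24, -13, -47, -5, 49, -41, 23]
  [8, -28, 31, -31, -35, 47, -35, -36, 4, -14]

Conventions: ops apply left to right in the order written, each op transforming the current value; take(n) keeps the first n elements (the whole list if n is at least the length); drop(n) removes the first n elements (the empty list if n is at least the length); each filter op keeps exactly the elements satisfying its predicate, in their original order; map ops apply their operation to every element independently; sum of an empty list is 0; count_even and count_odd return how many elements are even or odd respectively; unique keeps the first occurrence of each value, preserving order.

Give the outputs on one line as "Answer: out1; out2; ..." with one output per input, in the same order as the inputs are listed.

Execution, op by op:
  [-41, -35, -4, 29, -4, -35, -45] -> [41, 35, 4, -29, 4, 35, 45] -> [-29, 4, 4, 35, 35, 41, 45] -> [4, 4, 35, 35, 41, 45] -> [-4, -4, -35, -35, -41, -45] -> 4
  [-6, 10, -10, -41, 33, 18, 33] -> [6, -10, 10, 41, -33, -18, -33] -> [-33, -33, -18, -10, 6, 10, 41] -> [6, 10, 41] -> [-6, -10, -41] -> 1
  [-49, 17, 20, -43, 34] -> [49, -17, -20, 43, -34] -> [-34, -20, -17, 43, 49] -> [43, 49] -> [-43, -49] -> 2
  [33, 48, 4, -9] -> [-33, -48, -4, 9] -> [-48, -33, -4, 9] -> [-4, 9] -> [4, -9] -> 1
  [32, -24, -13, -47, -5, 49, -41, 23] -> [-32, 24, 13, 47, 5, -49, 41, -23] -> [-49, -32, -23, 5, 13, 24, 41, 47] -> [5, 13, 24, 41, 47] -> [-5, -13, -24, -41, -47] -> 4
  [8, -28, 31, -31, -35, 47, -35, -36, 4, -14] -> [-8, 28, -31, 31, 35, -47, 35, 36, -4, 14] -> [-47, -31, -8, -4, 14, 28, 31, 35, 35, 36] -> [-4, 14, 28, 31, 35, 35, 36] -> [4, -14, -28, -31, -35, -35, -36] -> 3

4; 1; 2; 1; 4; 3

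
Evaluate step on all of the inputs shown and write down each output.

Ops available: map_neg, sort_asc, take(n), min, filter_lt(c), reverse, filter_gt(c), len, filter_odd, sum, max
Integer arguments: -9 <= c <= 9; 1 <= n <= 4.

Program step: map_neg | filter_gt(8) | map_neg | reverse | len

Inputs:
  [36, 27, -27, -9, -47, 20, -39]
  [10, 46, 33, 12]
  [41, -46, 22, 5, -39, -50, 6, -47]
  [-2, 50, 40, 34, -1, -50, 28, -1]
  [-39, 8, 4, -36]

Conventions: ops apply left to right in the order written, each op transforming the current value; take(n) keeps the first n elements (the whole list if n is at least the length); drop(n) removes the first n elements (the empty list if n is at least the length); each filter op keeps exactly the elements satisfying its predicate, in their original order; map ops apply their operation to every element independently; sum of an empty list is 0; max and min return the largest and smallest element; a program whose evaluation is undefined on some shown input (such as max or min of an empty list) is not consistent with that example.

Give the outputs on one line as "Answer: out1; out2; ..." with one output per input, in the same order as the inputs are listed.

4; 0; 4; 1; 2

Execution, op by op:
  [36, 27, -27, -9, -47, 20, -39] -> [-36, -27, 27, 9, 47, -20, 39] -> [27, 9, 47, 39] -> [-27, -9, -47, -39] -> [-39, -47, -9, -27] -> 4
  [10, 46, 33, 12] -> [-10, -46, -33, -12] -> [] -> [] -> [] -> 0
  [41, -46, 22, 5, -39, -50, 6, -47] -> [-41, 46, -22, -5, 39, 50, -6, 47] -> [46, 39, 50, 47] -> [-46, -39, -50, -47] -> [-47, -50, -39, -46] -> 4
  [-2, 50, 40, 34, -1, -50, 28, -1] -> [2, -50, -40, -34, 1, 50, -28, 1] -> [50] -> [-50] -> [-50] -> 1
  [-39, 8, 4, -36] -> [39, -8, -4, 36] -> [39, 36] -> [-39, -36] -> [-36, -39] -> 2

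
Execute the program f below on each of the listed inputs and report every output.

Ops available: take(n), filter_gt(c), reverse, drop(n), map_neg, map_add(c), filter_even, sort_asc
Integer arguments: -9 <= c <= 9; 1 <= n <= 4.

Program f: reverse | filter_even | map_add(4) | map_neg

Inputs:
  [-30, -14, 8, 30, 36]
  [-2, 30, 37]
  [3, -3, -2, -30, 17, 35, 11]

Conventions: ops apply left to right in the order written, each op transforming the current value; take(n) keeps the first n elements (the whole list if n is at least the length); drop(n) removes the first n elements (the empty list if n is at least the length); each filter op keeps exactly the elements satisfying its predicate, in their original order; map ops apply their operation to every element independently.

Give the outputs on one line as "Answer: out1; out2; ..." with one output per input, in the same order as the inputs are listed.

[-40, -34, -12, 10, 26]; [-34, -2]; [26, -2]

Execution, op by op:
  [-30, -14, 8, 30, 36] -> [36, 30, 8, -14, -30] -> [36, 30, 8, -14, -30] -> [40, 34, 12, -10, -26] -> [-40, -34, -12, 10, 26]
  [-2, 30, 37] -> [37, 30, -2] -> [30, -2] -> [34, 2] -> [-34, -2]
  [3, -3, -2, -30, 17, 35, 11] -> [11, 35, 17, -30, -2, -3, 3] -> [-30, -2] -> [-26, 2] -> [26, -2]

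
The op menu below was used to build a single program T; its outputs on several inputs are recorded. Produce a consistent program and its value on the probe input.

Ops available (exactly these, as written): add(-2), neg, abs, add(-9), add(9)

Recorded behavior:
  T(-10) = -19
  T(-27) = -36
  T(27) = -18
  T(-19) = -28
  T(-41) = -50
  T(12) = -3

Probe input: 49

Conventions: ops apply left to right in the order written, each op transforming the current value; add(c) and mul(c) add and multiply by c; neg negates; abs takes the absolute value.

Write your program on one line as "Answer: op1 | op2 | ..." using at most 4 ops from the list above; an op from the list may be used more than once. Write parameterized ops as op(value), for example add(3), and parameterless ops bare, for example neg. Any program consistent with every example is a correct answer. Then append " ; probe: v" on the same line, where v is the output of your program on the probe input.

add(-9) | abs | neg ; probe: -40

Check, running the answer program on each example:
  -10 -> -19 -> 19 -> -19
  -27 -> -36 -> 36 -> -36
  27 -> 18 -> 18 -> -18
  -19 -> -28 -> 28 -> -28
  -41 -> -50 -> 50 -> -50
  12 -> 3 -> 3 -> -3
  probe: 49 -> 40 -> 40 -> -40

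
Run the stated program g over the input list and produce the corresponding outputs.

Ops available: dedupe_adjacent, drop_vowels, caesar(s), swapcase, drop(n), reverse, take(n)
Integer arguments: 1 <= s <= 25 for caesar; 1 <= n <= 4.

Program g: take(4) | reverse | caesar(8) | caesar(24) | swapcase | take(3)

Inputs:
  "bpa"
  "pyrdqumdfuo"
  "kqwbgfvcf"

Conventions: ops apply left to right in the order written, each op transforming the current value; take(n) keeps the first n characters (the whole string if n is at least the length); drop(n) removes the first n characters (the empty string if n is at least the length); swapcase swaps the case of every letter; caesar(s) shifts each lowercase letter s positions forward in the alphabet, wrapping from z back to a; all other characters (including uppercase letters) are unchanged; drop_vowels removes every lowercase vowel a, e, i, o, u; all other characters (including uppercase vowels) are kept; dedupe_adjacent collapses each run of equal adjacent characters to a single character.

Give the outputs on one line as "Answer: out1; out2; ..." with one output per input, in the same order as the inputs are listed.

Execution, op by op:
  "bpa" -> "bpa" -> "apb" -> "ixj" -> "gvh" -> "GVH" -> "GVH"
  "pyrdqumdfuo" -> "pyrd" -> "dryp" -> "lzgx" -> "jxev" -> "JXEV" -> "JXE"
  "kqwbgfvcf" -> "kqwb" -> "bwqk" -> "jeys" -> "hcwq" -> "HCWQ" -> "HCW"

"GVH"; "JXE"; "HCW"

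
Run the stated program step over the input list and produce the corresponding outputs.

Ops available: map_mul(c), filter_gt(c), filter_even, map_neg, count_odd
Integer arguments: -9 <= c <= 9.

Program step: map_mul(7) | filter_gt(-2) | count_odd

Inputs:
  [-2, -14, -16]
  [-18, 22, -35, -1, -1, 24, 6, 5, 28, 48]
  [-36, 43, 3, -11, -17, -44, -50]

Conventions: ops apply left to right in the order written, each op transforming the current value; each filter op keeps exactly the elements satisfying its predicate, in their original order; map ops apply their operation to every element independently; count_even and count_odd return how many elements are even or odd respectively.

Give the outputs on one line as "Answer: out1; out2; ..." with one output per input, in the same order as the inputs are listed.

Execution, op by op:
  [-2, -14, -16] -> [-14, -98, -112] -> [] -> 0
  [-18, 22, -35, -1, -1, 24, 6, 5, 28, 48] -> [-126, 154, -245, -7, -7, 168, 42, 35, 196, 336] -> [154, 168, 42, 35, 196, 336] -> 1
  [-36, 43, 3, -11, -17, -44, -50] -> [-252, 301, 21, -77, -119, -308, -350] -> [301, 21] -> 2

0; 1; 2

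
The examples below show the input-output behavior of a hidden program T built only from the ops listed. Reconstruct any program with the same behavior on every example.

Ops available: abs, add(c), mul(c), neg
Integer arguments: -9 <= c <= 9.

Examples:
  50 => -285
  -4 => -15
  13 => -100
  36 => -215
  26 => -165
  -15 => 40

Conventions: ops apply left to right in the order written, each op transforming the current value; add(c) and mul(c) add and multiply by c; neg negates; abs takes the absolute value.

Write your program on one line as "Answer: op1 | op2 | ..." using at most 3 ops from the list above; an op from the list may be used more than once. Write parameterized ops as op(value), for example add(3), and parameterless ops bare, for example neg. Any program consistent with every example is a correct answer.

add(7) | mul(-5)

Check, running the answer program on each example:
  50 -> 57 -> -285
  -4 -> 3 -> -15
  13 -> 20 -> -100
  36 -> 43 -> -215
  26 -> 33 -> -165
  -15 -> -8 -> 40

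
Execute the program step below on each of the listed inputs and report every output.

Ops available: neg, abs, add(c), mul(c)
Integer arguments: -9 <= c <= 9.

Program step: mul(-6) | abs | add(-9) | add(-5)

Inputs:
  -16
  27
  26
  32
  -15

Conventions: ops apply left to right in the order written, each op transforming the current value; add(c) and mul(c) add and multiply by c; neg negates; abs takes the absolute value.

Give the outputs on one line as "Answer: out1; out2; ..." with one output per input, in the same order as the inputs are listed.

82; 148; 142; 178; 76

Execution, op by op:
  -16 -> 96 -> 96 -> 87 -> 82
  27 -> -162 -> 162 -> 153 -> 148
  26 -> -156 -> 156 -> 147 -> 142
  32 -> -192 -> 192 -> 183 -> 178
  -15 -> 90 -> 90 -> 81 -> 76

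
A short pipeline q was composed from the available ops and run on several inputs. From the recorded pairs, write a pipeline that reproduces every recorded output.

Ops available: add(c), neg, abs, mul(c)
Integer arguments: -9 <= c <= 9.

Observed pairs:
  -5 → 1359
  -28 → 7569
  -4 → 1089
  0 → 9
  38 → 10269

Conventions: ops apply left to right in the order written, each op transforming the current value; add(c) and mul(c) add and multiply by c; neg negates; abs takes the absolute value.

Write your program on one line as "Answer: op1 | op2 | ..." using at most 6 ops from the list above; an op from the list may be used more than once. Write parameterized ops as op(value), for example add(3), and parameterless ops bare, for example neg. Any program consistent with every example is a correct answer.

mul(-5) | abs | neg | mul(9) | mul(-6) | add(9)

Check, running the answer program on each example:
  -5 -> 25 -> 25 -> -25 -> -225 -> 1350 -> 1359
  -28 -> 140 -> 140 -> -140 -> -1260 -> 7560 -> 7569
  -4 -> 20 -> 20 -> -20 -> -180 -> 1080 -> 1089
  0 -> 0 -> 0 -> 0 -> 0 -> 0 -> 9
  38 -> -190 -> 190 -> -190 -> -1710 -> 10260 -> 10269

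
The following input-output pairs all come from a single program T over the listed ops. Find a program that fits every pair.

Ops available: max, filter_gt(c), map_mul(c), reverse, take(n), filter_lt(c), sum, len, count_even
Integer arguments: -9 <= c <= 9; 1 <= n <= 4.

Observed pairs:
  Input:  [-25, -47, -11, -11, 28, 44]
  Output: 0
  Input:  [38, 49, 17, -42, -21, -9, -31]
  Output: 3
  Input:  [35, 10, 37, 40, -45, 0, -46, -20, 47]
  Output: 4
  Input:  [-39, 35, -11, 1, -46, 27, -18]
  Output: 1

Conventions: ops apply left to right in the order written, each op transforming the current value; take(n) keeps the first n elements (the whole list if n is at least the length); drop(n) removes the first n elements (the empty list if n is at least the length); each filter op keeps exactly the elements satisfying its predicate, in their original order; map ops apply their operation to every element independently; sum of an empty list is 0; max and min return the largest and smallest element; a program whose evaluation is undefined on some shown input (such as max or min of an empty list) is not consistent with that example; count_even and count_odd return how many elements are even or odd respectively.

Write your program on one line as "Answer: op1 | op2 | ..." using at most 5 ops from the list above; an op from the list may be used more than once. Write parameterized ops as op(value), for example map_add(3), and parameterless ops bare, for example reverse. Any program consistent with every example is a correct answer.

take(4) | filter_gt(2) | map_mul(-6) | len

Check, running the answer program on each example:
  [-25, -47, -11, -11, 28, 44] -> [-25, -47, -11, -11] -> [] -> [] -> 0
  [38, 49, 17, -42, -21, -9, -31] -> [38, 49, 17, -42] -> [38, 49, 17] -> [-228, -294, -102] -> 3
  [35, 10, 37, 40, -45, 0, -46, -20, 47] -> [35, 10, 37, 40] -> [35, 10, 37, 40] -> [-210, -60, -222, -240] -> 4
  [-39, 35, -11, 1, -46, 27, -18] -> [-39, 35, -11, 1] -> [35] -> [-210] -> 1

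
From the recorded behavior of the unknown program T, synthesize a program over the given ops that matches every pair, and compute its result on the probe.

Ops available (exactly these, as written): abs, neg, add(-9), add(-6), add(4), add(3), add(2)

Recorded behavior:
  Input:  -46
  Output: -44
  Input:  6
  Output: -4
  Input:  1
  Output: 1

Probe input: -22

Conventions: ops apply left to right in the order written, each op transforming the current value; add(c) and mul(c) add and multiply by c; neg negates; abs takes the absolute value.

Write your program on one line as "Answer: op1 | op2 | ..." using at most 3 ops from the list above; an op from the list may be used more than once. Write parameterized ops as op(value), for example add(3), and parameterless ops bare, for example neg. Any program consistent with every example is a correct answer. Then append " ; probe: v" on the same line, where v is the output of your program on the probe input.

abs | neg | add(2) ; probe: -20

Check, running the answer program on each example:
  -46 -> 46 -> -46 -> -44
  6 -> 6 -> -6 -> -4
  1 -> 1 -> -1 -> 1
  probe: -22 -> 22 -> -22 -> -20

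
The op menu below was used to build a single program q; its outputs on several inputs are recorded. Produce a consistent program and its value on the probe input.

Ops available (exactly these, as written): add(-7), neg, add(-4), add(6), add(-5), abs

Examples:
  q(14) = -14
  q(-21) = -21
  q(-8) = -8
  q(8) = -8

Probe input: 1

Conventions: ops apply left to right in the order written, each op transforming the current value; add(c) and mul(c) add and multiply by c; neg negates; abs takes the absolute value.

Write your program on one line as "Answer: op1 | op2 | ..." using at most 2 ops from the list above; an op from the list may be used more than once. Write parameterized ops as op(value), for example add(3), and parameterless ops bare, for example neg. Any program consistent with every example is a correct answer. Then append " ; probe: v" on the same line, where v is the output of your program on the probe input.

abs | neg ; probe: -1

Check, running the answer program on each example:
  14 -> 14 -> -14
  -21 -> 21 -> -21
  -8 -> 8 -> -8
  8 -> 8 -> -8
  probe: 1 -> 1 -> -1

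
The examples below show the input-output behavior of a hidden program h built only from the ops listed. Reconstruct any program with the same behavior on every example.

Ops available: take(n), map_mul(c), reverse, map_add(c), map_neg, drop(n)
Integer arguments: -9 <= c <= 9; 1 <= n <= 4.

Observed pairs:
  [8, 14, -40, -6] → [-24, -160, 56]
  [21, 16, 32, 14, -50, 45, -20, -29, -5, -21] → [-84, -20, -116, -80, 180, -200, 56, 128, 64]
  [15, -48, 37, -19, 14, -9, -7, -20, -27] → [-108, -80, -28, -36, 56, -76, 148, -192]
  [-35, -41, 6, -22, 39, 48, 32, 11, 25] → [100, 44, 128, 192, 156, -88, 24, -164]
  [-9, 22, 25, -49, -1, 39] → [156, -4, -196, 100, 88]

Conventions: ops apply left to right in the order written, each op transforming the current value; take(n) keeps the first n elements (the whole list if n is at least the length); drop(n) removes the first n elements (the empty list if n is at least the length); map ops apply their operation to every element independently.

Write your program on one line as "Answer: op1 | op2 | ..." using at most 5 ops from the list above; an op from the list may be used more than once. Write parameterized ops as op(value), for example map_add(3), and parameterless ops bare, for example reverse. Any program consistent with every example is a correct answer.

map_neg | drop(1) | reverse | map_neg | map_mul(4)

Check, running the answer program on each example:
  [8, 14, -40, -6] -> [-8, -14, 40, 6] -> [-14, 40, 6] -> [6, 40, -14] -> [-6, -40, 14] -> [-24, -160, 56]
  [21, 16, 32, 14, -50, 45, -20, -29, -5, -21] -> [-21, -16, -32, -14, 50, -45, 20, 29, 5, 21] -> [-16, -32, -14, 50, -45, 20, 29, 5, 21] -> [21, 5, 29, 20, -45, 50, -14, -32, -16] -> [-21, -5, -29, -20, 45, -50, 14, 32, 16] -> [-84, -20, -116, -80, 180, -200, 56, 128, 64]
  [15, -48, 37, -19, 14, -9, -7, -20, -27] -> [-15, 48, -37, 19, -14, 9, 7, 20, 27] -> [48, -37, 19, -14, 9, 7, 20, 27] -> [27, 20, 7, 9, -14, 19, -37, 48] -> [-27, -20, -7, -9, 14, -19, 37, -48] -> [-108, -80, -28, -36, 56, -76, 148, -192]
  [-35, -41, 6, -22, 39, 48, 32, 11, 25] -> [35, 41, -6, 22, -39, -48, -32, -11, -25] -> [41, -6, 22, -39, -48, -32, -11, -25] -> [-25, -11, -32, -48, -39, 22, -6, 41] -> [25, 11, 32, 48, 39, -22, 6, -41] -> [100, 44, 128, 192, 156, -88, 24, -164]
  [-9, 22, 25, -49, -1, 39] -> [9, -22, -25, 49, 1, -39] -> [-22, -25, 49, 1, -39] -> [-39, 1, 49, -25, -22] -> [39, -1, -49, 25, 22] -> [156, -4, -196, 100, 88]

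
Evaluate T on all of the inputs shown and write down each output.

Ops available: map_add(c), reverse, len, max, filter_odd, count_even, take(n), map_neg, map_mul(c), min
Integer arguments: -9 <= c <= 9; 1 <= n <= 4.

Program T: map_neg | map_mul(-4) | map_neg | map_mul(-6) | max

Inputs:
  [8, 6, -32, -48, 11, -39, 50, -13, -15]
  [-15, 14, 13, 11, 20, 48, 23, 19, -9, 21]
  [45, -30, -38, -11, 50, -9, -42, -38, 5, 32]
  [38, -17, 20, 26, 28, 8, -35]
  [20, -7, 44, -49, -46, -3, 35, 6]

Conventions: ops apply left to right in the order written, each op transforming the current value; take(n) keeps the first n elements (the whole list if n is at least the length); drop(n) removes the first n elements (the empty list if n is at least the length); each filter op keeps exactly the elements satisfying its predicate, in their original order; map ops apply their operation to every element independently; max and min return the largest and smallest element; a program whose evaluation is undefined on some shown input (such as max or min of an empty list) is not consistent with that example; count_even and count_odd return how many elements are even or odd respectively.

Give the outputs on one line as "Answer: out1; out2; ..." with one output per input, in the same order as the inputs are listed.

Execution, op by op:
  [8, 6, -32, -48, 11, -39, 50, -13, -15] -> [-8, -6, 32, 48, -11, 39, -50, 13, 15] -> [32, 24, -128, -192, 44, -156, 200, -52, -60] -> [-32, -24, 128, 192, -44, 156, -200, 52, 60] -> [192, 144, -768, -1152, 264, -936, 1200, -312, -360] -> 1200
  [-15, 14, 13, 11, 20, 48, 23, 19, -9, 21] -> [15, -14, -13, -11, -20, -48, -23, -19, 9, -21] -> [-60, 56, 52, 44, 80, 192, 92, 76, -36, 84] -> [60, -56, -52, -44, -80, -192, -92, -76, 36, -84] -> [-360, 336, 312, 264, 480, 1152, 552, 456, -216, 504] -> 1152
  [45, -30, -38, -11, 50, -9, -42, -38, 5, 32] -> [-45, 30, 38, 11, -50, 9, 42, 38, -5, -32] -> [180, -120, -152, -44, 200, -36, -168, -152, 20, 128] -> [-180, 120, 152, 44, -200, 36, 168, 152, -20, -128] -> [1080, -720, -912, -264, 1200, -216, -1008, -912, 120, 768] -> 1200
  [38, -17, 20, 26, 28, 8, -35] -> [-38, 17, -20, -26, -28, -8, 35] -> [152, -68, 80, 104, 112, 32, -140] -> [-152, 68, -80, -104, -112, -32, 140] -> [912, -408, 480, 624, 672, 192, -840] -> 912
  [20, -7, 44, -49, -46, -3, 35, 6] -> [-20, 7, -44, 49, 46, 3, -35, -6] -> [80, -28, 176, -196, -184, -12, 140, 24] -> [-80, 28, -176, 196, 184, 12, -140, -24] -> [480, -168, 1056, -1176, -1104, -72, 840, 144] -> 1056

1200; 1152; 1200; 912; 1056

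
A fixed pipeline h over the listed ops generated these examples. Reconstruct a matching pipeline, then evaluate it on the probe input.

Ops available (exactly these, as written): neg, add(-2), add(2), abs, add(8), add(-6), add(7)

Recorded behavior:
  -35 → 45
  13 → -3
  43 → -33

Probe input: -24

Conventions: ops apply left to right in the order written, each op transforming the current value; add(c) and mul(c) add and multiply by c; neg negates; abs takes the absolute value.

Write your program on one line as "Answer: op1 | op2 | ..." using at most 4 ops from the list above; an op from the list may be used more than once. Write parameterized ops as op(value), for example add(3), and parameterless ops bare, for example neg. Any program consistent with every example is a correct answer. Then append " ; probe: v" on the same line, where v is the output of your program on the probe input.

add(-2) | neg | add(8) ; probe: 34

Check, running the answer program on each example:
  -35 -> -37 -> 37 -> 45
  13 -> 11 -> -11 -> -3
  43 -> 41 -> -41 -> -33
  probe: -24 -> -26 -> 26 -> 34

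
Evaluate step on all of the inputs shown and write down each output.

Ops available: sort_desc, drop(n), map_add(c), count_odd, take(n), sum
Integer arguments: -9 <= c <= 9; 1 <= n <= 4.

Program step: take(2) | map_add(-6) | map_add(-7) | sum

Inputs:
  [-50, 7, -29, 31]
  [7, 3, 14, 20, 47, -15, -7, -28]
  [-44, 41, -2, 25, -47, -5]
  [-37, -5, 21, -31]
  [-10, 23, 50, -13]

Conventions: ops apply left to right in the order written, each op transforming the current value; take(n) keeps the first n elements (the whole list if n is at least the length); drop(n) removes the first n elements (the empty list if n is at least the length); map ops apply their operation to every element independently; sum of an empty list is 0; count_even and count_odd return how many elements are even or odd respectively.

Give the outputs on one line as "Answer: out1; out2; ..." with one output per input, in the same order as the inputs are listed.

Execution, op by op:
  [-50, 7, -29, 31] -> [-50, 7] -> [-56, 1] -> [-63, -6] -> -69
  [7, 3, 14, 20, 47, -15, -7, -28] -> [7, 3] -> [1, -3] -> [-6, -10] -> -16
  [-44, 41, -2, 25, -47, -5] -> [-44, 41] -> [-50, 35] -> [-57, 28] -> -29
  [-37, -5, 21, -31] -> [-37, -5] -> [-43, -11] -> [-50, -18] -> -68
  [-10, 23, 50, -13] -> [-10, 23] -> [-16, 17] -> [-23, 10] -> -13

-69; -16; -29; -68; -13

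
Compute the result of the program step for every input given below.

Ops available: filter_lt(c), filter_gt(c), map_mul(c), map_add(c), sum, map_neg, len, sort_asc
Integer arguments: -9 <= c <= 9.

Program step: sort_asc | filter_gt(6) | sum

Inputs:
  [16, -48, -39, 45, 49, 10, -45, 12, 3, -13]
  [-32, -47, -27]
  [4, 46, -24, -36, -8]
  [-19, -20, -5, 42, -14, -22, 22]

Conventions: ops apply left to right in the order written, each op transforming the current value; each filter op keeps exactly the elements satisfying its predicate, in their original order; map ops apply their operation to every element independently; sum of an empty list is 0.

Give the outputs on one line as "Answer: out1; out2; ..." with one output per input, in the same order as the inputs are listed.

132; 0; 46; 64

Execution, op by op:
  [16, -48, -39, 45, 49, 10, -45, 12, 3, -13] -> [-48, -45, -39, -13, 3, 10, 12, 16, 45, 49] -> [10, 12, 16, 45, 49] -> 132
  [-32, -47, -27] -> [-47, -32, -27] -> [] -> 0
  [4, 46, -24, -36, -8] -> [-36, -24, -8, 4, 46] -> [46] -> 46
  [-19, -20, -5, 42, -14, -22, 22] -> [-22, -20, -19, -14, -5, 22, 42] -> [22, 42] -> 64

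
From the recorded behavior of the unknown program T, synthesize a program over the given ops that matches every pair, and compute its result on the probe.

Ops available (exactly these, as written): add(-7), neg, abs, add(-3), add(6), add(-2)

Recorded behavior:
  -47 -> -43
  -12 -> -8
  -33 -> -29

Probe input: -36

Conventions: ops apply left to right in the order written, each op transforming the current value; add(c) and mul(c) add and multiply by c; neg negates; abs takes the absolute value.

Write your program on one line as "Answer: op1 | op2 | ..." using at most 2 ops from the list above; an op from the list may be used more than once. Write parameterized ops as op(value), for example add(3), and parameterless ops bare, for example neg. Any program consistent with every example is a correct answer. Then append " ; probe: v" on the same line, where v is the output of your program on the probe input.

add(6) | add(-2) ; probe: -32

Check, running the answer program on each example:
  -47 -> -41 -> -43
  -12 -> -6 -> -8
  -33 -> -27 -> -29
  probe: -36 -> -30 -> -32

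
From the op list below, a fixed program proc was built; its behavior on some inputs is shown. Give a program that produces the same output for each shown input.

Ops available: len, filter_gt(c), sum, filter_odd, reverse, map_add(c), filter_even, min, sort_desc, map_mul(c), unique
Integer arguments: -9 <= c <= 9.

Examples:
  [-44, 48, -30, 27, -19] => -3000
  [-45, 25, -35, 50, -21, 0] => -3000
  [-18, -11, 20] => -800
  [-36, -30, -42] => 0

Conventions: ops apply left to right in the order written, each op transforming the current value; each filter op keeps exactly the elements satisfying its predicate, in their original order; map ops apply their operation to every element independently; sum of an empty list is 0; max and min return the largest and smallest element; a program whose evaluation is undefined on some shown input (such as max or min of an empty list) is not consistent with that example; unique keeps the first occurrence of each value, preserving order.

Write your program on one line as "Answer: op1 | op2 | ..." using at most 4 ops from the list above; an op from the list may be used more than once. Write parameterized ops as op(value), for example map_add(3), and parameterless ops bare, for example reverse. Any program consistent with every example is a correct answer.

filter_gt(9) | map_mul(5) | map_mul(-8) | sum

Check, running the answer program on each example:
  [-44, 48, -30, 27, -19] -> [48, 27] -> [240, 135] -> [-1920, -1080] -> -3000
  [-45, 25, -35, 50, -21, 0] -> [25, 50] -> [125, 250] -> [-1000, -2000] -> -3000
  [-18, -11, 20] -> [20] -> [100] -> [-800] -> -800
  [-36, -30, -42] -> [] -> [] -> [] -> 0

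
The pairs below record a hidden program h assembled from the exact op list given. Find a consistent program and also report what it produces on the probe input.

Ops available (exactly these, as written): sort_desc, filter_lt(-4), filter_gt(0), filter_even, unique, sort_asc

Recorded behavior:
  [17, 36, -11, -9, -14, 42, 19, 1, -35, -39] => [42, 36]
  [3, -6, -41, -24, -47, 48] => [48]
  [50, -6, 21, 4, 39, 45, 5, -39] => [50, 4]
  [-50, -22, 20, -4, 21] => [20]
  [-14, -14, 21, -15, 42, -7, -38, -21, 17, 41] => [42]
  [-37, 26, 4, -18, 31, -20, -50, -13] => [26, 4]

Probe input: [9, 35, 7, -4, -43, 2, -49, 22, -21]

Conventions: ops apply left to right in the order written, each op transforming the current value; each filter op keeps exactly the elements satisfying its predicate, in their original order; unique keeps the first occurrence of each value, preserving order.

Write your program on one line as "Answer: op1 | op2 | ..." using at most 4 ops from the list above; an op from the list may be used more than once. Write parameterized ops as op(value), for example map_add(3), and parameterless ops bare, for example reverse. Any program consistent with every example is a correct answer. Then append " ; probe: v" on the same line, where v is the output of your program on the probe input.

filter_even | filter_gt(0) | sort_desc ; probe: [22, 2]

Check, running the answer program on each example:
  [17, 36, -11, -9, -14, 42, 19, 1, -35, -39] -> [36, -14, 42] -> [36, 42] -> [42, 36]
  [3, -6, -41, -24, -47, 48] -> [-6, -24, 48] -> [48] -> [48]
  [50, -6, 21, 4, 39, 45, 5, -39] -> [50, -6, 4] -> [50, 4] -> [50, 4]
  [-50, -22, 20, -4, 21] -> [-50, -22, 20, -4] -> [20] -> [20]
  [-14, -14, 21, -15, 42, -7, -38, -21, 17, 41] -> [-14, -14, 42, -38] -> [42] -> [42]
  [-37, 26, 4, -18, 31, -20, -50, -13] -> [26, 4, -18, -20, -50] -> [26, 4] -> [26, 4]
  probe: [9, 35, 7, -4, -43, 2, -49, 22, -21] -> [-4, 2, 22] -> [2, 22] -> [22, 2]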